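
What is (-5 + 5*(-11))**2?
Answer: 3600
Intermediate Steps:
(-5 + 5*(-11))**2 = (-5 - 55)**2 = (-60)**2 = 3600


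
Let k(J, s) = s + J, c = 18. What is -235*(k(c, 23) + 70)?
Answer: -26085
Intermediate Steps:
k(J, s) = J + s
-235*(k(c, 23) + 70) = -235*((18 + 23) + 70) = -235*(41 + 70) = -235*111 = -26085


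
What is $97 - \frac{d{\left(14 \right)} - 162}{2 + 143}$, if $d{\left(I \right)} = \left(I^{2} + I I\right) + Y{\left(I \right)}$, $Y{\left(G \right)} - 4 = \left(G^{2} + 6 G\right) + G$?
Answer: $\frac{13537}{145} \approx 93.359$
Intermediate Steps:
$Y{\left(G \right)} = 4 + G^{2} + 7 G$ ($Y{\left(G \right)} = 4 + \left(\left(G^{2} + 6 G\right) + G\right) = 4 + \left(G^{2} + 7 G\right) = 4 + G^{2} + 7 G$)
$d{\left(I \right)} = 4 + 3 I^{2} + 7 I$ ($d{\left(I \right)} = \left(I^{2} + I I\right) + \left(4 + I^{2} + 7 I\right) = \left(I^{2} + I^{2}\right) + \left(4 + I^{2} + 7 I\right) = 2 I^{2} + \left(4 + I^{2} + 7 I\right) = 4 + 3 I^{2} + 7 I$)
$97 - \frac{d{\left(14 \right)} - 162}{2 + 143} = 97 - \frac{\left(4 + 3 \cdot 14^{2} + 7 \cdot 14\right) - 162}{2 + 143} = 97 - \frac{\left(4 + 3 \cdot 196 + 98\right) - 162}{145} = 97 - \left(\left(4 + 588 + 98\right) - 162\right) \frac{1}{145} = 97 - \left(690 - 162\right) \frac{1}{145} = 97 - 528 \cdot \frac{1}{145} = 97 - \frac{528}{145} = \frac{13537}{145}$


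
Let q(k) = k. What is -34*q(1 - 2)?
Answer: 34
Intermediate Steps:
-34*q(1 - 2) = -34*(1 - 2) = -34*(-1) = 34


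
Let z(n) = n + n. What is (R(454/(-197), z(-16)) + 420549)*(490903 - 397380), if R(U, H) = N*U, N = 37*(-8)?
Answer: 7760775807851/197 ≈ 3.9395e+10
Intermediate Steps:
z(n) = 2*n
N = -296
R(U, H) = -296*U
(R(454/(-197), z(-16)) + 420549)*(490903 - 397380) = (-134384/(-197) + 420549)*(490903 - 397380) = (-134384*(-1)/197 + 420549)*93523 = (-296*(-454/197) + 420549)*93523 = (134384/197 + 420549)*93523 = (82982537/197)*93523 = 7760775807851/197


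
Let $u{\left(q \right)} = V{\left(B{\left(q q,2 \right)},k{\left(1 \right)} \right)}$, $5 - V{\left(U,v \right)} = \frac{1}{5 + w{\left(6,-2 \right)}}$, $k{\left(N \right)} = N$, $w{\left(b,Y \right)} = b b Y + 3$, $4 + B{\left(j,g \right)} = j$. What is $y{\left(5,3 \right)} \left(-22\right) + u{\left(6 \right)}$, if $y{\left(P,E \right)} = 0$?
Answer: $\frac{321}{64} \approx 5.0156$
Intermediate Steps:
$B{\left(j,g \right)} = -4 + j$
$w{\left(b,Y \right)} = 3 + Y b^{2}$ ($w{\left(b,Y \right)} = b^{2} Y + 3 = Y b^{2} + 3 = 3 + Y b^{2}$)
$V{\left(U,v \right)} = \frac{321}{64}$ ($V{\left(U,v \right)} = 5 - \frac{1}{5 + \left(3 - 2 \cdot 6^{2}\right)} = 5 - \frac{1}{5 + \left(3 - 72\right)} = 5 - \frac{1}{5 - 69} = 5 - \frac{1}{-64} = 5 - - \frac{1}{64} = 5 + \frac{1}{64} = \frac{321}{64}$)
$u{\left(q \right)} = \frac{321}{64}$
$y{\left(5,3 \right)} \left(-22\right) + u{\left(6 \right)} = 0 \left(-22\right) + \frac{321}{64} = 0 + \frac{321}{64} = \frac{321}{64}$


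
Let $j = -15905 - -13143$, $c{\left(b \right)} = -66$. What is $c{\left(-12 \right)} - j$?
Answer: $2696$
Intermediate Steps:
$j = -2762$ ($j = -15905 + 13143 = -2762$)
$c{\left(-12 \right)} - j = -66 - -2762 = -66 + 2762 = 2696$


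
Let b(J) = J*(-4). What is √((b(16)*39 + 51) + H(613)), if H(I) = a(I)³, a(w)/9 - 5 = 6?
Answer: √967854 ≈ 983.80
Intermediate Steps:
b(J) = -4*J
a(w) = 99 (a(w) = 45 + 9*6 = 45 + 54 = 99)
H(I) = 970299 (H(I) = 99³ = 970299)
√((b(16)*39 + 51) + H(613)) = √((-4*16*39 + 51) + 970299) = √((-64*39 + 51) + 970299) = √((-2496 + 51) + 970299) = √(-2445 + 970299) = √967854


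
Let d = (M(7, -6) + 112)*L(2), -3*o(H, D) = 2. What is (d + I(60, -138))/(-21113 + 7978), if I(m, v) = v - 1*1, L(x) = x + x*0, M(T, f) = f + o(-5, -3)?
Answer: -43/7881 ≈ -0.0054562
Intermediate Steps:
o(H, D) = -⅔ (o(H, D) = -⅓*2 = -⅔)
M(T, f) = -⅔ + f (M(T, f) = f - ⅔ = -⅔ + f)
L(x) = x (L(x) = x + 0 = x)
I(m, v) = -1 + v (I(m, v) = v - 1 = -1 + v)
d = 632/3 (d = ((-⅔ - 6) + 112)*2 = (-20/3 + 112)*2 = (316/3)*2 = 632/3 ≈ 210.67)
(d + I(60, -138))/(-21113 + 7978) = (632/3 + (-1 - 138))/(-21113 + 7978) = (632/3 - 139)/(-13135) = (215/3)*(-1/13135) = -43/7881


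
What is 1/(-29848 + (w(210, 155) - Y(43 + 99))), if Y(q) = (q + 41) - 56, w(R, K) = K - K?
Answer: -1/29975 ≈ -3.3361e-5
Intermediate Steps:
w(R, K) = 0
Y(q) = -15 + q (Y(q) = (41 + q) - 56 = -15 + q)
1/(-29848 + (w(210, 155) - Y(43 + 99))) = 1/(-29848 + (0 - (-15 + (43 + 99)))) = 1/(-29848 + (0 - (-15 + 142))) = 1/(-29848 + (0 - 1*127)) = 1/(-29848 + (0 - 127)) = 1/(-29848 - 127) = 1/(-29975) = -1/29975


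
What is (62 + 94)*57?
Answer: 8892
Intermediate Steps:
(62 + 94)*57 = 156*57 = 8892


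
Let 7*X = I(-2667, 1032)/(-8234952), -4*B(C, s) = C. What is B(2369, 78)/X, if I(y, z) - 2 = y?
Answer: -34140052254/2665 ≈ -1.2811e+7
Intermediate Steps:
I(y, z) = 2 + y
B(C, s) = -C/4
X = 2665/57644664 (X = ((2 - 2667)/(-8234952))/7 = (-2665*(-1/8234952))/7 = (⅐)*(2665/8234952) = 2665/57644664 ≈ 4.6231e-5)
B(2369, 78)/X = (-¼*2369)/(2665/57644664) = -2369/4*57644664/2665 = -34140052254/2665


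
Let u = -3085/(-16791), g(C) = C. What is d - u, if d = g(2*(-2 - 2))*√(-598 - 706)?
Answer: -3085/16791 - 16*I*√326 ≈ -0.18373 - 288.89*I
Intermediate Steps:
u = 3085/16791 (u = -3085*(-1/16791) = 3085/16791 ≈ 0.18373)
d = -16*I*√326 (d = (2*(-2 - 2))*√(-598 - 706) = (2*(-4))*√(-1304) = -16*I*√326 ≈ -288.89*I)
d - u = -16*I*√326 - 1*3085/16791 = -16*I*√326 - 3085/16791 = -3085/16791 - 16*I*√326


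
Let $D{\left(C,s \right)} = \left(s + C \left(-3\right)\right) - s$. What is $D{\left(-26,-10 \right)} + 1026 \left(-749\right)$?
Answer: $-768396$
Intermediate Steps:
$D{\left(C,s \right)} = - 3 C$ ($D{\left(C,s \right)} = \left(s - 3 C\right) - s = - 3 C$)
$D{\left(-26,-10 \right)} + 1026 \left(-749\right) = \left(-3\right) \left(-26\right) + 1026 \left(-749\right) = 78 - 768474 = -768396$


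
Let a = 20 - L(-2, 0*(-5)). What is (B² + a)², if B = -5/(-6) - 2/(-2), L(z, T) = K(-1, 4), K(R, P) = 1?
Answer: 648025/1296 ≈ 500.02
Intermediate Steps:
L(z, T) = 1
B = 11/6 (B = -5*(-⅙) - 2*(-½) = ⅚ + 1 = 11/6 ≈ 1.8333)
a = 19 (a = 20 - 1*1 = 20 - 1 = 19)
(B² + a)² = ((11/6)² + 19)² = (121/36 + 19)² = (805/36)² = 648025/1296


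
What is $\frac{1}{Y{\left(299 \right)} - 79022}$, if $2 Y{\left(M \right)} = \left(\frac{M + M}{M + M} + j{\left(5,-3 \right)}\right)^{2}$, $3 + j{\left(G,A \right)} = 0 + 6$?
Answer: $- \frac{1}{79014} \approx -1.2656 \cdot 10^{-5}$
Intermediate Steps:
$j{\left(G,A \right)} = 3$ ($j{\left(G,A \right)} = -3 + \left(0 + 6\right) = -3 + 6 = 3$)
$Y{\left(M \right)} = 8$ ($Y{\left(M \right)} = \frac{\left(\frac{M + M}{M + M} + 3\right)^{2}}{2} = \frac{\left(\frac{2 M}{2 M} + 3\right)^{2}}{2} = \frac{\left(2 M \frac{1}{2 M} + 3\right)^{2}}{2} = \frac{\left(1 + 3\right)^{2}}{2} = \frac{4^{2}}{2} = \frac{1}{2} \cdot 16 = 8$)
$\frac{1}{Y{\left(299 \right)} - 79022} = \frac{1}{8 - 79022} = \frac{1}{-79014} = - \frac{1}{79014}$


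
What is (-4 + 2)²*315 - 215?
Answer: 1045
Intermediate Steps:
(-4 + 2)²*315 - 215 = (-2)²*315 - 215 = 4*315 - 215 = 1260 - 215 = 1045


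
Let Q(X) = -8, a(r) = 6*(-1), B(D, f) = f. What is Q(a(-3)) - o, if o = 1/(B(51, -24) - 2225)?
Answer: -17991/2249 ≈ -7.9996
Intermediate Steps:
a(r) = -6
o = -1/2249 (o = 1/(-24 - 2225) = 1/(-2249) = -1/2249 ≈ -0.00044464)
Q(a(-3)) - o = -8 - 1*(-1/2249) = -8 + 1/2249 = -17991/2249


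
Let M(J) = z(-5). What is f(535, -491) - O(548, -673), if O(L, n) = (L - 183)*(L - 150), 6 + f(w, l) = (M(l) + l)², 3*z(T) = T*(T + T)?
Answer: 717445/9 ≈ 79716.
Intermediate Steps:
z(T) = 2*T²/3 (z(T) = (T*(T + T))/3 = (T*(2*T))/3 = (2*T²)/3 = 2*T²/3)
M(J) = 50/3 (M(J) = (⅔)*(-5)² = (⅔)*25 = 50/3)
f(w, l) = -6 + (50/3 + l)²
O(L, n) = (-183 + L)*(-150 + L)
f(535, -491) - O(548, -673) = (-6 + (50 + 3*(-491))²/9) - (27450 + 548² - 333*548) = (-6 + (50 - 1473)²/9) - (27450 + 300304 - 182484) = (-6 + (⅑)*(-1423)²) - 1*145270 = (-6 + (⅑)*2024929) - 145270 = (-6 + 2024929/9) - 145270 = 2024875/9 - 145270 = 717445/9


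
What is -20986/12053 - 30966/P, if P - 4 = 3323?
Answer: -147684540/13366777 ≈ -11.049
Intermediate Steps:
P = 3327 (P = 4 + 3323 = 3327)
-20986/12053 - 30966/P = -20986/12053 - 30966/3327 = -20986*1/12053 - 30966*1/3327 = -20986/12053 - 10322/1109 = -147684540/13366777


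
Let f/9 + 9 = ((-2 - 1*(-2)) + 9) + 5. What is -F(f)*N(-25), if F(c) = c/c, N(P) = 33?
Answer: -33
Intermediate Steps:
f = 45 (f = -81 + 9*(((-2 - 1*(-2)) + 9) + 5) = -81 + 9*(((-2 + 2) + 9) + 5) = -81 + 9*((0 + 9) + 5) = -81 + 9*(9 + 5) = -81 + 9*14 = -81 + 126 = 45)
F(c) = 1
-F(f)*N(-25) = -33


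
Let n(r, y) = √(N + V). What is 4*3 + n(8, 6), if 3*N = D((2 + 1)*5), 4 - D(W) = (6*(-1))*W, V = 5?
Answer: 12 + √327/3 ≈ 18.028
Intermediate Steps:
D(W) = 4 + 6*W (D(W) = 4 - 6*(-1)*W = 4 - (-6)*W = 4 + 6*W)
N = 94/3 (N = (4 + 6*((2 + 1)*5))/3 = (4 + 6*(3*5))/3 = (4 + 6*15)/3 = (4 + 90)/3 = (⅓)*94 = 94/3 ≈ 31.333)
n(r, y) = √327/3 (n(r, y) = √(94/3 + 5) = √(109/3) = √327/3)
4*3 + n(8, 6) = 4*3 + √327/3 = 12 + √327/3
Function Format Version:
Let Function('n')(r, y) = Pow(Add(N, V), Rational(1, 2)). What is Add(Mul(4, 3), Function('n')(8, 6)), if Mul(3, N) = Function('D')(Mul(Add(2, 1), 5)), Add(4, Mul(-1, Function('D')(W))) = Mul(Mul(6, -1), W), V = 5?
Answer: Add(12, Mul(Rational(1, 3), Pow(327, Rational(1, 2)))) ≈ 18.028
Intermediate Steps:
Function('D')(W) = Add(4, Mul(6, W)) (Function('D')(W) = Add(4, Mul(-1, Mul(Mul(6, -1), W))) = Add(4, Mul(-1, Mul(-6, W))) = Add(4, Mul(6, W)))
N = Rational(94, 3) (N = Mul(Rational(1, 3), Add(4, Mul(6, Mul(Add(2, 1), 5)))) = Mul(Rational(1, 3), Add(4, Mul(6, Mul(3, 5)))) = Mul(Rational(1, 3), Add(4, Mul(6, 15))) = Mul(Rational(1, 3), Add(4, 90)) = Mul(Rational(1, 3), 94) = Rational(94, 3) ≈ 31.333)
Function('n')(r, y) = Mul(Rational(1, 3), Pow(327, Rational(1, 2))) (Function('n')(r, y) = Pow(Add(Rational(94, 3), 5), Rational(1, 2)) = Pow(Rational(109, 3), Rational(1, 2)) = Mul(Rational(1, 3), Pow(327, Rational(1, 2))))
Add(Mul(4, 3), Function('n')(8, 6)) = Add(Mul(4, 3), Mul(Rational(1, 3), Pow(327, Rational(1, 2)))) = Add(12, Mul(Rational(1, 3), Pow(327, Rational(1, 2))))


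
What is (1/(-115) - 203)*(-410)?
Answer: 1914372/23 ≈ 83234.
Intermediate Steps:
(1/(-115) - 203)*(-410) = (-1/115 - 203)*(-410) = -23346/115*(-410) = 1914372/23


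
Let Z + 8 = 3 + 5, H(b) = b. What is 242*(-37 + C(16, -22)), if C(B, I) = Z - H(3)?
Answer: -9680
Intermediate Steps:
Z = 0 (Z = -8 + (3 + 5) = -8 + 8 = 0)
C(B, I) = -3 (C(B, I) = 0 - 1*3 = 0 - 3 = -3)
242*(-37 + C(16, -22)) = 242*(-37 - 3) = 242*(-40) = -9680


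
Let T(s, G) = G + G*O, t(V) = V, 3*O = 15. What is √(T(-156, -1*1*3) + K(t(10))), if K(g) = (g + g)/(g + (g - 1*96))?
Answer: I*√6593/19 ≈ 4.2735*I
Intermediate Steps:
O = 5 (O = (⅓)*15 = 5)
K(g) = 2*g/(-96 + 2*g) (K(g) = (2*g)/(g + (g - 96)) = (2*g)/(g + (-96 + g)) = (2*g)/(-96 + 2*g) = 2*g/(-96 + 2*g))
T(s, G) = 6*G (T(s, G) = G + G*5 = G + 5*G = 6*G)
√(T(-156, -1*1*3) + K(t(10))) = √(6*(-1*1*3) + 10/(-48 + 10)) = √(6*(-1*3) + 10/(-38)) = √(6*(-3) + 10*(-1/38)) = √(-18 - 5/19) = √(-347/19) = I*√6593/19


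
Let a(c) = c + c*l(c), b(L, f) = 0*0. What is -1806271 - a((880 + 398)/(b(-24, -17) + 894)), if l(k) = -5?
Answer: -269133527/149 ≈ -1.8063e+6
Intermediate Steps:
b(L, f) = 0
a(c) = -4*c (a(c) = c + c*(-5) = c - 5*c = -4*c)
-1806271 - a((880 + 398)/(b(-24, -17) + 894)) = -1806271 - (-4)*(880 + 398)/(0 + 894) = -1806271 - (-4)*1278/894 = -1806271 - (-4)*1278*(1/894) = -1806271 - (-4)*213/149 = -1806271 - 1*(-852/149) = -1806271 + 852/149 = -269133527/149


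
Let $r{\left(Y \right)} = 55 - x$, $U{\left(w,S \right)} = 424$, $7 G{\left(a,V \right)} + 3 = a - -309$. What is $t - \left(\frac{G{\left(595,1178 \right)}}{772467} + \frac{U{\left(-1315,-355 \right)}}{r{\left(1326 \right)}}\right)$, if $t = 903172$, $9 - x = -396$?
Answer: $\frac{17441787524597}{19311675} \approx 9.0317 \cdot 10^{5}$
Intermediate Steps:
$G{\left(a,V \right)} = \frac{306}{7} + \frac{a}{7}$ ($G{\left(a,V \right)} = - \frac{3}{7} + \frac{a - -309}{7} = - \frac{3}{7} + \frac{a + 309}{7} = - \frac{3}{7} + \frac{309 + a}{7} = - \frac{3}{7} + \left(\frac{309}{7} + \frac{a}{7}\right) = \frac{306}{7} + \frac{a}{7}$)
$x = 405$ ($x = 9 - -396 = 9 + 396 = 405$)
$r{\left(Y \right)} = -350$ ($r{\left(Y \right)} = 55 - 405 = -350$)
$t - \left(\frac{G{\left(595,1178 \right)}}{772467} + \frac{U{\left(-1315,-355 \right)}}{r{\left(1326 \right)}}\right) = 903172 - \left(\frac{\frac{306}{7} + \frac{1}{7} \cdot 595}{772467} + \frac{424}{-350}\right) = 903172 - \left(\left(\frac{306}{7} + 85\right) \frac{1}{772467} + 424 \left(- \frac{1}{350}\right)\right) = 903172 - \left(\frac{901}{7} \cdot \frac{1}{772467} - \frac{212}{175}\right) = 903172 - \left(\frac{901}{5407269} - \frac{212}{175}\right) = 903172 - - \frac{23391497}{19311675} = 903172 + \frac{23391497}{19311675} = \frac{17441787524597}{19311675}$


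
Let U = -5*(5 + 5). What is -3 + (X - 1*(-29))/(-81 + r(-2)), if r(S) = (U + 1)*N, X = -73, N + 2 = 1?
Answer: -13/8 ≈ -1.6250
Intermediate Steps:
U = -50 (U = -5*10 = -50)
N = -1 (N = -2 + 1 = -1)
r(S) = 49 (r(S) = (-50 + 1)*(-1) = -49*(-1) = 49)
-3 + (X - 1*(-29))/(-81 + r(-2)) = -3 + (-73 - 1*(-29))/(-81 + 49) = -3 + (-73 + 29)/(-32) = -3 - 44*(-1/32) = -3 + 11/8 = -13/8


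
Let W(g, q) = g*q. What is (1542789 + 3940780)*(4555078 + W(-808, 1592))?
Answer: 17924372300198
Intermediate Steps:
(1542789 + 3940780)*(4555078 + W(-808, 1592)) = (1542789 + 3940780)*(4555078 - 808*1592) = 5483569*(4555078 - 1286336) = 5483569*3268742 = 17924372300198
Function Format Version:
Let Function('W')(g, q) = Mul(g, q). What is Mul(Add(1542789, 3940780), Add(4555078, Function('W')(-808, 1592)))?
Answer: 17924372300198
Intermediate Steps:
Mul(Add(1542789, 3940780), Add(4555078, Function('W')(-808, 1592))) = Mul(Add(1542789, 3940780), Add(4555078, Mul(-808, 1592))) = Mul(5483569, Add(4555078, -1286336)) = Mul(5483569, 3268742) = 17924372300198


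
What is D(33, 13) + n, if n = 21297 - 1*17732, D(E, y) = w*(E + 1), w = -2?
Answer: 3497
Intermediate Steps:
D(E, y) = -2 - 2*E (D(E, y) = -2*(E + 1) = -2*(1 + E) = -2 - 2*E)
n = 3565 (n = 21297 - 17732 = 3565)
D(33, 13) + n = (-2 - 2*33) + 3565 = (-2 - 66) + 3565 = -68 + 3565 = 3497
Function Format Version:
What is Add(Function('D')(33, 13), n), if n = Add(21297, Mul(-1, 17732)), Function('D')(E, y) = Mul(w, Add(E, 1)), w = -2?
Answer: 3497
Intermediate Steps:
Function('D')(E, y) = Add(-2, Mul(-2, E)) (Function('D')(E, y) = Mul(-2, Add(E, 1)) = Mul(-2, Add(1, E)) = Add(-2, Mul(-2, E)))
n = 3565 (n = Add(21297, -17732) = 3565)
Add(Function('D')(33, 13), n) = Add(Add(-2, Mul(-2, 33)), 3565) = Add(Add(-2, -66), 3565) = Add(-68, 3565) = 3497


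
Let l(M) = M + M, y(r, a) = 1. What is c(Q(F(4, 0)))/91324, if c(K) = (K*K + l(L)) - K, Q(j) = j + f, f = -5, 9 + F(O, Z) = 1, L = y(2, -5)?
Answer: 46/22831 ≈ 0.0020148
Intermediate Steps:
L = 1
F(O, Z) = -8 (F(O, Z) = -9 + 1 = -8)
l(M) = 2*M
Q(j) = -5 + j (Q(j) = j - 5 = -5 + j)
c(K) = 2 + K**2 - K (c(K) = (K*K + 2*1) - K = (K**2 + 2) - K = (2 + K**2) - K = 2 + K**2 - K)
c(Q(F(4, 0)))/91324 = (2 + (-5 - 8)**2 - (-5 - 8))/91324 = (2 + (-13)**2 - 1*(-13))*(1/91324) = (2 + 169 + 13)*(1/91324) = 184*(1/91324) = 46/22831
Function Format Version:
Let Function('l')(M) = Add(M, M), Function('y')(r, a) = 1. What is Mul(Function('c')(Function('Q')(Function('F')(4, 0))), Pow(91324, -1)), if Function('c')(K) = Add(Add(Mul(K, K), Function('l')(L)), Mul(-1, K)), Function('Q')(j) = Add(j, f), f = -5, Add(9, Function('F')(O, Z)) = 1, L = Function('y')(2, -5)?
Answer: Rational(46, 22831) ≈ 0.0020148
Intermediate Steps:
L = 1
Function('F')(O, Z) = -8 (Function('F')(O, Z) = Add(-9, 1) = -8)
Function('l')(M) = Mul(2, M)
Function('Q')(j) = Add(-5, j) (Function('Q')(j) = Add(j, -5) = Add(-5, j))
Function('c')(K) = Add(2, Pow(K, 2), Mul(-1, K)) (Function('c')(K) = Add(Add(Mul(K, K), Mul(2, 1)), Mul(-1, K)) = Add(Add(Pow(K, 2), 2), Mul(-1, K)) = Add(Add(2, Pow(K, 2)), Mul(-1, K)) = Add(2, Pow(K, 2), Mul(-1, K)))
Mul(Function('c')(Function('Q')(Function('F')(4, 0))), Pow(91324, -1)) = Mul(Add(2, Pow(Add(-5, -8), 2), Mul(-1, Add(-5, -8))), Pow(91324, -1)) = Mul(Add(2, Pow(-13, 2), Mul(-1, -13)), Rational(1, 91324)) = Mul(Add(2, 169, 13), Rational(1, 91324)) = Mul(184, Rational(1, 91324)) = Rational(46, 22831)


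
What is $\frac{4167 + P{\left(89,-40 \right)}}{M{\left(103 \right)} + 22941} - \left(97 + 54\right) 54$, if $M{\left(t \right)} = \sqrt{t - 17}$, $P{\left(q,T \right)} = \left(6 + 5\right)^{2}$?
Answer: $- \frac{4291265355822}{526289395} - \frac{4288 \sqrt{86}}{526289395} \approx -8153.8$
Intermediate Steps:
$P{\left(q,T \right)} = 121$ ($P{\left(q,T \right)} = 11^{2} = 121$)
$M{\left(t \right)} = \sqrt{-17 + t}$
$\frac{4167 + P{\left(89,-40 \right)}}{M{\left(103 \right)} + 22941} - \left(97 + 54\right) 54 = \frac{4167 + 121}{\sqrt{-17 + 103} + 22941} - \left(97 + 54\right) 54 = \frac{4288}{\sqrt{86} + 22941} - 151 \cdot 54 = \frac{4288}{22941 + \sqrt{86}} - 8154 = -8154 + \frac{4288}{22941 + \sqrt{86}}$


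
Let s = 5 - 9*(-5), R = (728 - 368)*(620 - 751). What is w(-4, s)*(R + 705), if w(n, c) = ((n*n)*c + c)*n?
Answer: 157947000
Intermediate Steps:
R = -47160 (R = 360*(-131) = -47160)
s = 50 (s = 5 - 1*(-45) = 5 + 45 = 50)
w(n, c) = n*(c + c*n²) (w(n, c) = (n²*c + c)*n = (c*n² + c)*n = (c + c*n²)*n = n*(c + c*n²))
w(-4, s)*(R + 705) = (50*(-4)*(1 + (-4)²))*(-47160 + 705) = (50*(-4)*(1 + 16))*(-46455) = (50*(-4)*17)*(-46455) = -3400*(-46455) = 157947000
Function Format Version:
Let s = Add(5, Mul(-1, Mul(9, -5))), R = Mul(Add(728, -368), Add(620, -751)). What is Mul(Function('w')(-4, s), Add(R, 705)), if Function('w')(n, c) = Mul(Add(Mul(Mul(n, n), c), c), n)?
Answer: 157947000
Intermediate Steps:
R = -47160 (R = Mul(360, -131) = -47160)
s = 50 (s = Add(5, Mul(-1, -45)) = Add(5, 45) = 50)
Function('w')(n, c) = Mul(n, Add(c, Mul(c, Pow(n, 2)))) (Function('w')(n, c) = Mul(Add(Mul(Pow(n, 2), c), c), n) = Mul(Add(Mul(c, Pow(n, 2)), c), n) = Mul(Add(c, Mul(c, Pow(n, 2))), n) = Mul(n, Add(c, Mul(c, Pow(n, 2)))))
Mul(Function('w')(-4, s), Add(R, 705)) = Mul(Mul(50, -4, Add(1, Pow(-4, 2))), Add(-47160, 705)) = Mul(Mul(50, -4, Add(1, 16)), -46455) = Mul(Mul(50, -4, 17), -46455) = Mul(-3400, -46455) = 157947000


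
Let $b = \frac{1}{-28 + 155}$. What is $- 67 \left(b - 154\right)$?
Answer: $\frac{1310319}{127} \approx 10317.0$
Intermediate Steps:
$b = \frac{1}{127} \approx 0.007874$
$- 67 \left(b - 154\right) = - 67 \left(\frac{1}{127} - 154\right) = \left(-67\right) \left(- \frac{19557}{127}\right) = \frac{1310319}{127}$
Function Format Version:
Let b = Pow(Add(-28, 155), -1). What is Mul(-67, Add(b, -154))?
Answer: Rational(1310319, 127) ≈ 10317.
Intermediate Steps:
b = Rational(1, 127) (b = Pow(127, -1) = Rational(1, 127) ≈ 0.0078740)
Mul(-67, Add(b, -154)) = Mul(-67, Add(Rational(1, 127), -154)) = Mul(-67, Rational(-19557, 127)) = Rational(1310319, 127)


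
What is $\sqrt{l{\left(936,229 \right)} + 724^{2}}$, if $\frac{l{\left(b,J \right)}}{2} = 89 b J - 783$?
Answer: $\sqrt{38675842} \approx 6219.0$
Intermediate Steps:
$l{\left(b,J \right)} = -1566 + 178 J b$ ($l{\left(b,J \right)} = 2 \left(89 b J - 783\right) = 2 \left(89 J b - 783\right) = 2 \left(-783 + 89 J b\right) = -1566 + 178 J b$)
$\sqrt{l{\left(936,229 \right)} + 724^{2}} = \sqrt{\left(-1566 + 178 \cdot 229 \cdot 936\right) + 724^{2}} = \sqrt{\left(-1566 + 38153232\right) + 524176} = \sqrt{38151666 + 524176} = \sqrt{38675842}$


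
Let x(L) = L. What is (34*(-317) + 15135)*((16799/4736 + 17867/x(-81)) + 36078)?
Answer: 59938554733835/383616 ≈ 1.5625e+8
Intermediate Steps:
(34*(-317) + 15135)*((16799/4736 + 17867/x(-81)) + 36078) = (34*(-317) + 15135)*((16799/4736 + 17867/(-81)) + 36078) = (-10778 + 15135)*((16799*(1/4736) + 17867*(-1/81)) + 36078) = 4357*((16799/4736 - 17867/81) + 36078) = 4357*(-83257393/383616 + 36078) = 4357*(13756840655/383616) = 59938554733835/383616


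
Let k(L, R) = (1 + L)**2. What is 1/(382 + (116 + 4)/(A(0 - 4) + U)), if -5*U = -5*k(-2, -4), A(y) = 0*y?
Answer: 1/502 ≈ 0.0019920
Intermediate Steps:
A(y) = 0
U = 1 (U = -(-1)*(1 - 2)**2 = -(-1)*(-1)**2 = -(-1) = -1/5*(-5) = 1)
1/(382 + (116 + 4)/(A(0 - 4) + U)) = 1/(382 + (116 + 4)/(0 + 1)) = 1/(382 + 120/1) = 1/(382 + 120*1) = 1/(382 + 120) = 1/502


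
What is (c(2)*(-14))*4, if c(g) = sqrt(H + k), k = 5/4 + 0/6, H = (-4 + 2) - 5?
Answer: -28*I*sqrt(23) ≈ -134.28*I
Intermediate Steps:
H = -7 (H = -2 - 5 = -7)
k = 5/4 (k = 5*(1/4) + 0*(1/6) = 5/4 + 0 = 5/4 ≈ 1.2500)
c(g) = I*sqrt(23)/2 (c(g) = sqrt(-7 + 5/4) = sqrt(-23/4) = I*sqrt(23)/2)
(c(2)*(-14))*4 = ((I*sqrt(23)/2)*(-14))*4 = -7*I*sqrt(23)*4 = -28*I*sqrt(23)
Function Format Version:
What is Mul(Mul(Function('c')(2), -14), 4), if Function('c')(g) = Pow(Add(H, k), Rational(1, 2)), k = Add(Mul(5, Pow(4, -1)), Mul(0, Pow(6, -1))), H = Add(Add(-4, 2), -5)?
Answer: Mul(-28, I, Pow(23, Rational(1, 2))) ≈ Mul(-134.28, I)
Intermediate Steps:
H = -7 (H = Add(-2, -5) = -7)
k = Rational(5, 4) (k = Add(Mul(5, Rational(1, 4)), Mul(0, Rational(1, 6))) = Add(Rational(5, 4), 0) = Rational(5, 4) ≈ 1.2500)
Function('c')(g) = Mul(Rational(1, 2), I, Pow(23, Rational(1, 2))) (Function('c')(g) = Pow(Add(-7, Rational(5, 4)), Rational(1, 2)) = Pow(Rational(-23, 4), Rational(1, 2)) = Mul(Rational(1, 2), I, Pow(23, Rational(1, 2))))
Mul(Mul(Function('c')(2), -14), 4) = Mul(Mul(Mul(Rational(1, 2), I, Pow(23, Rational(1, 2))), -14), 4) = Mul(Mul(-7, I, Pow(23, Rational(1, 2))), 4) = Mul(-28, I, Pow(23, Rational(1, 2)))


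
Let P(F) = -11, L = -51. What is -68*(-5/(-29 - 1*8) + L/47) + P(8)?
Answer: 93207/1739 ≈ 53.598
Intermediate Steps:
-68*(-5/(-29 - 1*8) + L/47) + P(8) = -68*(-5/(-29 - 1*8) - 51/47) - 11 = -68*(-5/(-29 - 8) - 51*1/47) - 11 = -68*(-5/(-37) - 51/47) - 11 = -68*(-5*(-1/37) - 51/47) - 11 = -68*(5/37 - 51/47) - 11 = -68*(-1652/1739) - 11 = 112336/1739 - 11 = 93207/1739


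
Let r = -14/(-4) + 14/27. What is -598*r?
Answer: -64883/27 ≈ -2403.1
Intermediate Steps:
r = 217/54 (r = -14*(-¼) + 14*(1/27) = 7/2 + 14/27 = 217/54 ≈ 4.0185)
-598*r = -598*217/54 = -64883/27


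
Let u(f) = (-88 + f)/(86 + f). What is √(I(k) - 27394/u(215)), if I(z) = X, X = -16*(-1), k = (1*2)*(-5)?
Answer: I*√1046932374/127 ≈ 254.77*I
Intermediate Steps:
u(f) = (-88 + f)/(86 + f)
k = -10 (k = 2*(-5) = -10)
X = 16
I(z) = 16
√(I(k) - 27394/u(215)) = √(16 - 27394*(86 + 215)/(-88 + 215)) = √(16 - 27394/(127/301)) = √(16 - 27394/((1/301)*127)) = √(16 - 27394/127/301) = √(16 - 27394*301/127) = √(16 - 8245594/127) = √(-8243562/127) = I*√1046932374/127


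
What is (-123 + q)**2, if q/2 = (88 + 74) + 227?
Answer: 429025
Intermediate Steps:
q = 778 (q = 2*((88 + 74) + 227) = 2*(162 + 227) = 2*389 = 778)
(-123 + q)**2 = (-123 + 778)**2 = 655**2 = 429025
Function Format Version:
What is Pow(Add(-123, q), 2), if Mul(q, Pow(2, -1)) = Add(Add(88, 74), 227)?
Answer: 429025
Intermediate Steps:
q = 778 (q = Mul(2, Add(Add(88, 74), 227)) = Mul(2, Add(162, 227)) = Mul(2, 389) = 778)
Pow(Add(-123, q), 2) = Pow(Add(-123, 778), 2) = Pow(655, 2) = 429025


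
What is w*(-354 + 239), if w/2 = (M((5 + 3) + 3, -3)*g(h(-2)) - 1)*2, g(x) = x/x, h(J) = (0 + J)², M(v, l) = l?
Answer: 1840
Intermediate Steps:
h(J) = J²
g(x) = 1
w = -16 (w = 2*((-3*1 - 1)*2) = 2*((-3 - 1)*2) = 2*(-4*2) = 2*(-8) = -16)
w*(-354 + 239) = -16*(-354 + 239) = -16*(-115) = 1840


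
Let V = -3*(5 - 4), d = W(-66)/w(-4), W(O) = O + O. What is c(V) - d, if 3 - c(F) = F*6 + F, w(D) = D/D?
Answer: 156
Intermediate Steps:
w(D) = 1
W(O) = 2*O
d = -132 (d = (2*(-66))/1 = -132*1 = -132)
V = -3 (V = -3*1 = -3)
c(F) = 3 - 7*F (c(F) = 3 - (F*6 + F) = 3 - (6*F + F) = 3 - 7*F)
c(V) - d = (3 - 7*(-3)) - 1*(-132) = (3 + 21) + 132 = 24 + 132 = 156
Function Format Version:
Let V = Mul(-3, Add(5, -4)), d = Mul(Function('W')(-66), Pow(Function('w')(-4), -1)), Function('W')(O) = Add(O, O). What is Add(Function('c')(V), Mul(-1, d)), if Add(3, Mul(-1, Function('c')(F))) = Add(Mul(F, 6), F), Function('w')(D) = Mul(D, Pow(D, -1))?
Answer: 156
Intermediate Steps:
Function('w')(D) = 1
Function('W')(O) = Mul(2, O)
d = -132 (d = Mul(Mul(2, -66), Pow(1, -1)) = Mul(-132, 1) = -132)
V = -3 (V = Mul(-3, 1) = -3)
Function('c')(F) = Add(3, Mul(-7, F)) (Function('c')(F) = Add(3, Mul(-1, Add(Mul(F, 6), F))) = Add(3, Mul(-1, Add(Mul(6, F), F))) = Add(3, Mul(-1, Mul(7, F))) = Add(3, Mul(-7, F)))
Add(Function('c')(V), Mul(-1, d)) = Add(Add(3, Mul(-7, -3)), Mul(-1, -132)) = Add(Add(3, 21), 132) = Add(24, 132) = 156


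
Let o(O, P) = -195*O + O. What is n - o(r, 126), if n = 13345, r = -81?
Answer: -2369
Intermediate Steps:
o(O, P) = -194*O
n - o(r, 126) = 13345 - (-194)*(-81) = 13345 - 1*15714 = 13345 - 15714 = -2369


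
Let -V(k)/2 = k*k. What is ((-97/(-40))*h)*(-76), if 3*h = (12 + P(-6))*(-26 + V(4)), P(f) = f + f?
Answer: 0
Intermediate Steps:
V(k) = -2*k² (V(k) = -2*k*k = -2*k²)
P(f) = 2*f
h = 0 (h = ((12 + 2*(-6))*(-26 - 2*4²))/3 = ((12 - 12)*(-26 - 2*16))/3 = (0*(-26 - 32))/3 = (0*(-58))/3 = (⅓)*0 = 0)
((-97/(-40))*h)*(-76) = (-97/(-40)*0)*(-76) = (-97*(-1/40)*0)*(-76) = ((97/40)*0)*(-76) = 0*(-76) = 0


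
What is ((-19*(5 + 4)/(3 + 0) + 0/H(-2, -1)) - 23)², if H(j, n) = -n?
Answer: 6400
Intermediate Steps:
((-19*(5 + 4)/(3 + 0) + 0/H(-2, -1)) - 23)² = ((-19*(5 + 4)/(3 + 0) + 0/((-1*(-1)))) - 23)² = ((-19/(3/9) + 0/1) - 23)² = ((-19/(3*(⅑)) + 0*1) - 23)² = ((-19/⅓ + 0) - 23)² = ((-19*3 + 0) - 23)² = ((-57 + 0) - 23)² = (-57 - 23)² = (-80)² = 6400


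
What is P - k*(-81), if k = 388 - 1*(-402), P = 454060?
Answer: 518050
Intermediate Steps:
k = 790 (k = 388 + 402 = 790)
P - k*(-81) = 454060 - 790*(-81) = 454060 - 1*(-63990) = 454060 + 63990 = 518050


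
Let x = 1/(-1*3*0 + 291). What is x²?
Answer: 1/84681 ≈ 1.1809e-5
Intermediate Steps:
x = 1/291 (x = 1/(-3*0 + 291) = 1/(0 + 291) = 1/291 ≈ 0.0034364)
x² = (1/291)² = 1/84681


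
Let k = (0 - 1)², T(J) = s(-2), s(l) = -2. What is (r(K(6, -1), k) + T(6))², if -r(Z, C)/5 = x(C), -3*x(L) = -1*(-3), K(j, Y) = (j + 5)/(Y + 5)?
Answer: 9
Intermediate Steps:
T(J) = -2
K(j, Y) = (5 + j)/(5 + Y)
x(L) = -1 (x(L) = -(-1)*(-3)/3 = -⅓*3 = -1)
k = 1 (k = (-1)² = 1)
r(Z, C) = 5 (r(Z, C) = -5*(-1) = 5)
(r(K(6, -1), k) + T(6))² = (5 - 2)² = 3² = 9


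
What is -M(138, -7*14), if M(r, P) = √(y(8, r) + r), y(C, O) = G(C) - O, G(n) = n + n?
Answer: -4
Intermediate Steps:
G(n) = 2*n
y(C, O) = -O + 2*C (y(C, O) = 2*C - O = -O + 2*C)
M(r, P) = 4 (M(r, P) = √((-r + 2*8) + r) = √((-r + 16) + r) = √((16 - r) + r) = √16 = 4)
-M(138, -7*14) = -1*4 = -4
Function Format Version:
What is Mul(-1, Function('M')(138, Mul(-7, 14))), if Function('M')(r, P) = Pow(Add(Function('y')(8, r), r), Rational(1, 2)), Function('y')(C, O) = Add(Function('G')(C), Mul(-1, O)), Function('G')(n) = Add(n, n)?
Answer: -4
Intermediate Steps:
Function('G')(n) = Mul(2, n)
Function('y')(C, O) = Add(Mul(-1, O), Mul(2, C)) (Function('y')(C, O) = Add(Mul(2, C), Mul(-1, O)) = Add(Mul(-1, O), Mul(2, C)))
Function('M')(r, P) = 4 (Function('M')(r, P) = Pow(Add(Add(Mul(-1, r), Mul(2, 8)), r), Rational(1, 2)) = Pow(Add(Add(Mul(-1, r), 16), r), Rational(1, 2)) = Pow(Add(Add(16, Mul(-1, r)), r), Rational(1, 2)) = Pow(16, Rational(1, 2)) = 4)
Mul(-1, Function('M')(138, Mul(-7, 14))) = Mul(-1, 4) = -4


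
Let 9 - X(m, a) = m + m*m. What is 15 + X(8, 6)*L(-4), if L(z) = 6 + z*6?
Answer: 1149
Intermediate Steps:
L(z) = 6 + 6*z
X(m, a) = 9 - m - m² (X(m, a) = 9 - (m + m*m) = 9 - (m + m²) = 9 + (-m - m²) = 9 - m - m²)
15 + X(8, 6)*L(-4) = 15 + (9 - 1*8 - 1*8²)*(6 + 6*(-4)) = 15 + (9 - 8 - 1*64)*(6 - 24) = 15 + (9 - 8 - 64)*(-18) = 15 - 63*(-18) = 15 + 1134 = 1149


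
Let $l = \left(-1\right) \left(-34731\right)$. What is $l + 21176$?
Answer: $55907$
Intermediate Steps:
$l = 34731$
$l + 21176 = 34731 + 21176 = 55907$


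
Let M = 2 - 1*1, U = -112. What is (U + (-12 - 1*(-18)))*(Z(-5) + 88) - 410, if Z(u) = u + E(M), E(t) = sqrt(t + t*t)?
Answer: -9208 - 106*sqrt(2) ≈ -9357.9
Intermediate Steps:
M = 1 (M = 2 - 1 = 1)
E(t) = sqrt(t + t**2)
Z(u) = u + sqrt(2) (Z(u) = u + sqrt(1*(1 + 1)) = u + sqrt(1*2) = u + sqrt(2))
(U + (-12 - 1*(-18)))*(Z(-5) + 88) - 410 = (-112 + (-12 - 1*(-18)))*((-5 + sqrt(2)) + 88) - 410 = (-112 + (-12 + 18))*(83 + sqrt(2)) - 410 = (-112 + 6)*(83 + sqrt(2)) - 410 = -106*(83 + sqrt(2)) - 410 = (-8798 - 106*sqrt(2)) - 410 = -9208 - 106*sqrt(2)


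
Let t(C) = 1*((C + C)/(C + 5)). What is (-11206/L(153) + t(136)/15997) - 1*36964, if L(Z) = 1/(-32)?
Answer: 42673924684/132681 ≈ 3.2163e+5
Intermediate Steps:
L(Z) = -1/32
t(C) = 2*C/(5 + C) (t(C) = 1*((2*C)/(5 + C)) = 1*(2*C/(5 + C)) = 2*C/(5 + C))
(-11206/L(153) + t(136)/15997) - 1*36964 = (-11206/(-1/32) + (2*136/(5 + 136))/15997) - 1*36964 = (-11206*(-32) + (2*136/141)*(1/15997)) - 36964 = (358592 + (2*136*(1/141))*(1/15997)) - 36964 = (358592 + (272/141)*(1/15997)) - 36964 = (358592 + 16/132681) - 36964 = 47578345168/132681 - 36964 = 42673924684/132681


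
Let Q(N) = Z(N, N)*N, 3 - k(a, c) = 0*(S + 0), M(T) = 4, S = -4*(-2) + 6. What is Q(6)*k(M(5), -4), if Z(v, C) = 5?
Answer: 90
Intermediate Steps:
S = 14 (S = 8 + 6 = 14)
k(a, c) = 3 (k(a, c) = 3 - 0*(14 + 0) = 3 - 0*14 = 3 - 1*0 = 3 + 0 = 3)
Q(N) = 5*N
Q(6)*k(M(5), -4) = (5*6)*3 = 30*3 = 90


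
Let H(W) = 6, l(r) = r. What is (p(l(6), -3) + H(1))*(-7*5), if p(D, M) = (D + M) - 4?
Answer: -175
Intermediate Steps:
p(D, M) = -4 + D + M
(p(l(6), -3) + H(1))*(-7*5) = ((-4 + 6 - 3) + 6)*(-7*5) = (-1 + 6)*(-35) = 5*(-35) = -175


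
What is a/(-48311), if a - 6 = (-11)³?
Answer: 1325/48311 ≈ 0.027426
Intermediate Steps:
a = -1325 (a = 6 + (-11)³ = 6 - 1331 = -1325)
a/(-48311) = -1325/(-48311) = -1325*(-1/48311) = 1325/48311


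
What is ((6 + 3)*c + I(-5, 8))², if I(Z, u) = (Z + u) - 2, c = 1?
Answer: 100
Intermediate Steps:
I(Z, u) = -2 + Z + u
((6 + 3)*c + I(-5, 8))² = ((6 + 3)*1 + (-2 - 5 + 8))² = (9*1 + 1)² = (9 + 1)² = 10² = 100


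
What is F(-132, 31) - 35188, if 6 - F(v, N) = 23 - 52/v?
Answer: -1161778/33 ≈ -35205.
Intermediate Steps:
F(v, N) = -17 + 52/v (F(v, N) = 6 - (23 - 52/v) = 6 + (-23 + 52/v) = -17 + 52/v)
F(-132, 31) - 35188 = (-17 + 52/(-132)) - 35188 = (-17 + 52*(-1/132)) - 35188 = (-17 - 13/33) - 35188 = -574/33 - 35188 = -1161778/33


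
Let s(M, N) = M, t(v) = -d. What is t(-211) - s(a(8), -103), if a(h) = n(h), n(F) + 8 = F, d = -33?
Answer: 33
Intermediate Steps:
n(F) = -8 + F
t(v) = 33 (t(v) = -1*(-33) = 33)
a(h) = -8 + h
t(-211) - s(a(8), -103) = 33 - (-8 + 8) = 33 - 1*0 = 33 + 0 = 33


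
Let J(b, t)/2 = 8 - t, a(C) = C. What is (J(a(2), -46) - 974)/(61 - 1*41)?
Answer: -433/10 ≈ -43.300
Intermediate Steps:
J(b, t) = 16 - 2*t (J(b, t) = 2*(8 - t) = 16 - 2*t)
(J(a(2), -46) - 974)/(61 - 1*41) = ((16 - 2*(-46)) - 974)/(61 - 1*41) = ((16 + 92) - 974)/(61 - 41) = (108 - 974)/20 = (1/20)*(-866) = -433/10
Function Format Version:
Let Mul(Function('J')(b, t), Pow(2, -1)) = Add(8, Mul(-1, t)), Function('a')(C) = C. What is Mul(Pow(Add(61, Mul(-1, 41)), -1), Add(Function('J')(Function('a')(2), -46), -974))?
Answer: Rational(-433, 10) ≈ -43.300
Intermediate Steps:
Function('J')(b, t) = Add(16, Mul(-2, t)) (Function('J')(b, t) = Mul(2, Add(8, Mul(-1, t))) = Add(16, Mul(-2, t)))
Mul(Pow(Add(61, Mul(-1, 41)), -1), Add(Function('J')(Function('a')(2), -46), -974)) = Mul(Pow(Add(61, Mul(-1, 41)), -1), Add(Add(16, Mul(-2, -46)), -974)) = Mul(Pow(Add(61, -41), -1), Add(Add(16, 92), -974)) = Mul(Pow(20, -1), Add(108, -974)) = Mul(Rational(1, 20), -866) = Rational(-433, 10)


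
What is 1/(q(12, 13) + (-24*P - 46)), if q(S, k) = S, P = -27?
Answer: 1/614 ≈ 0.0016287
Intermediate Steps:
1/(q(12, 13) + (-24*P - 46)) = 1/(12 + (-24*(-27) - 46)) = 1/(12 + (648 - 46)) = 1/(12 + 602) = 1/614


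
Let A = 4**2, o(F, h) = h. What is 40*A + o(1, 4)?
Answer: 644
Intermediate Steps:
A = 16
40*A + o(1, 4) = 40*16 + 4 = 640 + 4 = 644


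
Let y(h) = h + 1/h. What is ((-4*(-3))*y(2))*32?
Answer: 960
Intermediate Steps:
((-4*(-3))*y(2))*32 = ((-4*(-3))*(2 + 1/2))*32 = (12*(2 + ½))*32 = (12*(5/2))*32 = 30*32 = 960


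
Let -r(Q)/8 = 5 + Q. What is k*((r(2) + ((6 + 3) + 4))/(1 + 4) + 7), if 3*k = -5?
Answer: 8/3 ≈ 2.6667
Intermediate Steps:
k = -5/3 (k = (⅓)*(-5) = -5/3 ≈ -1.6667)
r(Q) = -40 - 8*Q (r(Q) = -8*(5 + Q) = -40 - 8*Q)
k*((r(2) + ((6 + 3) + 4))/(1 + 4) + 7) = -5*(((-40 - 8*2) + ((6 + 3) + 4))/(1 + 4) + 7)/3 = -5*(((-40 - 16) + (9 + 4))/5 + 7)/3 = -5*((-56 + 13)*(⅕) + 7)/3 = -5*(-43*⅕ + 7)/3 = -5*(-43/5 + 7)/3 = -5/3*(-8/5) = 8/3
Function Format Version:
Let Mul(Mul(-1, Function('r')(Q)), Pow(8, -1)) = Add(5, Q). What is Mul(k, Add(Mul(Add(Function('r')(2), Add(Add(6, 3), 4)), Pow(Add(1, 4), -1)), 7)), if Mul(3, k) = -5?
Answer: Rational(8, 3) ≈ 2.6667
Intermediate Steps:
k = Rational(-5, 3) (k = Mul(Rational(1, 3), -5) = Rational(-5, 3) ≈ -1.6667)
Function('r')(Q) = Add(-40, Mul(-8, Q)) (Function('r')(Q) = Mul(-8, Add(5, Q)) = Add(-40, Mul(-8, Q)))
Mul(k, Add(Mul(Add(Function('r')(2), Add(Add(6, 3), 4)), Pow(Add(1, 4), -1)), 7)) = Mul(Rational(-5, 3), Add(Mul(Add(Add(-40, Mul(-8, 2)), Add(Add(6, 3), 4)), Pow(Add(1, 4), -1)), 7)) = Mul(Rational(-5, 3), Add(Mul(Add(Add(-40, -16), Add(9, 4)), Pow(5, -1)), 7)) = Mul(Rational(-5, 3), Add(Mul(Add(-56, 13), Rational(1, 5)), 7)) = Mul(Rational(-5, 3), Add(Mul(-43, Rational(1, 5)), 7)) = Mul(Rational(-5, 3), Add(Rational(-43, 5), 7)) = Mul(Rational(-5, 3), Rational(-8, 5)) = Rational(8, 3)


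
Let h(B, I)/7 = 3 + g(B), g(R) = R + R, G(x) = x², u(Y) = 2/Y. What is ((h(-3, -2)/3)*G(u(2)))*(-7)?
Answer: 49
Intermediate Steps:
g(R) = 2*R
h(B, I) = 21 + 14*B (h(B, I) = 7*(3 + 2*B) = 21 + 14*B)
((h(-3, -2)/3)*G(u(2)))*(-7) = (((21 + 14*(-3))/3)*(2/2)²)*(-7) = (((21 - 42)*(⅓))*(2*(½))²)*(-7) = (-21*⅓*1²)*(-7) = -7*1*(-7) = -7*(-7) = 49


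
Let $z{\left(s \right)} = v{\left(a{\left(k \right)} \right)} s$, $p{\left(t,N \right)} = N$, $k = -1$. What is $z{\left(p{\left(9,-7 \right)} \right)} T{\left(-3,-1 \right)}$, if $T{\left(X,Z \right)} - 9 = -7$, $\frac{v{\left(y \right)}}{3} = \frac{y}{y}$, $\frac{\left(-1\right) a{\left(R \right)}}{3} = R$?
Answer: $-42$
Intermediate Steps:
$a{\left(R \right)} = - 3 R$
$v{\left(y \right)} = 3$ ($v{\left(y \right)} = 3 \frac{y}{y} = 3 \cdot 1 = 3$)
$T{\left(X,Z \right)} = 2$ ($T{\left(X,Z \right)} = 9 - 7 = 2$)
$z{\left(s \right)} = 3 s$
$z{\left(p{\left(9,-7 \right)} \right)} T{\left(-3,-1 \right)} = 3 \left(-7\right) 2 = \left(-21\right) 2 = -42$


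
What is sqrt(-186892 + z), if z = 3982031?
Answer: sqrt(3795139) ≈ 1948.1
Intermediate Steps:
sqrt(-186892 + z) = sqrt(-186892 + 3982031) = sqrt(3795139)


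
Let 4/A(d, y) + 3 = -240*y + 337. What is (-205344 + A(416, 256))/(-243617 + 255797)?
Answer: -3136937617/186067770 ≈ -16.859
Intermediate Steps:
A(d, y) = 4/(334 - 240*y) (A(d, y) = 4/(-3 + (-240*y + 337)) = 4/(-3 + (337 - 240*y)) = 4/(334 - 240*y))
(-205344 + A(416, 256))/(-243617 + 255797) = (-205344 - 2/(-167 + 120*256))/(-243617 + 255797) = (-205344 - 2/(-167 + 30720))/12180 = (-205344 - 2/30553)*(1/12180) = -6273875234/30553*1/12180 = -3136937617/186067770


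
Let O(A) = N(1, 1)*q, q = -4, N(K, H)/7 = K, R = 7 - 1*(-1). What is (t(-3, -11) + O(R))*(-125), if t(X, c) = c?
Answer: 4875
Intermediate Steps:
R = 8 (R = 7 + 1 = 8)
N(K, H) = 7*K
O(A) = -28 (O(A) = (7*1)*(-4) = 7*(-4) = -28)
(t(-3, -11) + O(R))*(-125) = (-11 - 28)*(-125) = -39*(-125) = 4875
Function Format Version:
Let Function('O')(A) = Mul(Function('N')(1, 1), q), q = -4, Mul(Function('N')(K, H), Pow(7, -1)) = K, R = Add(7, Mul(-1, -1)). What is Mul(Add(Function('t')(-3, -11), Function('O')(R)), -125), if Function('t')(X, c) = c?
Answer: 4875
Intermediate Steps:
R = 8 (R = Add(7, 1) = 8)
Function('N')(K, H) = Mul(7, K)
Function('O')(A) = -28 (Function('O')(A) = Mul(Mul(7, 1), -4) = Mul(7, -4) = -28)
Mul(Add(Function('t')(-3, -11), Function('O')(R)), -125) = Mul(Add(-11, -28), -125) = Mul(-39, -125) = 4875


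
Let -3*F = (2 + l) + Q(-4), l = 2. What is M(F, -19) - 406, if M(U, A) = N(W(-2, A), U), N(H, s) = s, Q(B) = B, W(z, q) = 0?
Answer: -406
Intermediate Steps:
F = 0 (F = -((2 + 2) - 4)/3 = -(4 - 4)/3 = -⅓*0 = 0)
M(U, A) = U
M(F, -19) - 406 = 0 - 406 = -406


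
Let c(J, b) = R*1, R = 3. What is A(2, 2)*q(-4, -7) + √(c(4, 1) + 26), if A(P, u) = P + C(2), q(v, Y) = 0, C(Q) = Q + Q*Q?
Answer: √29 ≈ 5.3852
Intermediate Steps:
C(Q) = Q + Q²
c(J, b) = 3 (c(J, b) = 3*1 = 3)
A(P, u) = 6 + P (A(P, u) = P + 2*(1 + 2) = P + 2*3 = P + 6 = 6 + P)
A(2, 2)*q(-4, -7) + √(c(4, 1) + 26) = (6 + 2)*0 + √(3 + 26) = 8*0 + √29 = 0 + √29 = √29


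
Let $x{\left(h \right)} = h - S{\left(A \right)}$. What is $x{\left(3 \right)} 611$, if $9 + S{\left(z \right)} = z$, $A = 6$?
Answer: $3666$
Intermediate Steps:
$S{\left(z \right)} = -9 + z$
$x{\left(h \right)} = 3 + h$ ($x{\left(h \right)} = h - \left(-9 + 6\right) = h - -3 = h + 3 = 3 + h$)
$x{\left(3 \right)} 611 = \left(3 + 3\right) 611 = 6 \cdot 611 = 3666$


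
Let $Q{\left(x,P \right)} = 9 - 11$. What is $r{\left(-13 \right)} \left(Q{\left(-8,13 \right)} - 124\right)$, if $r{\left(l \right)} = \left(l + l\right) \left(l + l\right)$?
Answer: $-85176$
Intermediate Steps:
$Q{\left(x,P \right)} = -2$ ($Q{\left(x,P \right)} = 9 - 11 = -2$)
$r{\left(l \right)} = 4 l^{2}$ ($r{\left(l \right)} = 2 l 2 l = 4 l^{2}$)
$r{\left(-13 \right)} \left(Q{\left(-8,13 \right)} - 124\right) = 4 \left(-13\right)^{2} \left(-2 - 124\right) = 4 \cdot 169 \left(-126\right) = 676 \left(-126\right) = -85176$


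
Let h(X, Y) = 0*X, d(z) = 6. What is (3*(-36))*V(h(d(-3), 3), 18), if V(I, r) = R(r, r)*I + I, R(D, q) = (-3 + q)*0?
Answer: 0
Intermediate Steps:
R(D, q) = 0
h(X, Y) = 0
V(I, r) = I (V(I, r) = 0*I + I = 0 + I = I)
(3*(-36))*V(h(d(-3), 3), 18) = (3*(-36))*0 = -108*0 = 0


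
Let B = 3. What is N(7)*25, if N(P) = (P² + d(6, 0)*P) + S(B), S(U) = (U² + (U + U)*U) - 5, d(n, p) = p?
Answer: 1775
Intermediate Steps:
S(U) = -5 + 3*U² (S(U) = (U² + (2*U)*U) - 5 = (U² + 2*U²) - 5 = 3*U² - 5 = -5 + 3*U²)
N(P) = 22 + P² (N(P) = (P² + 0*P) + (-5 + 3*3²) = (P² + 0) + (-5 + 3*9) = P² + (-5 + 27) = P² + 22 = 22 + P²)
N(7)*25 = (22 + 7²)*25 = (22 + 49)*25 = 71*25 = 1775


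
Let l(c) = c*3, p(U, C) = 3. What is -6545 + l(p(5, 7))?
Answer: -6536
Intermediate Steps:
l(c) = 3*c
-6545 + l(p(5, 7)) = -6545 + 3*3 = -6545 + 9 = -6536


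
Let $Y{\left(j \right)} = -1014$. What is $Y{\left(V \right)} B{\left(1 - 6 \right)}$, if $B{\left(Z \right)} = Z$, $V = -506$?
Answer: $5070$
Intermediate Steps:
$Y{\left(V \right)} B{\left(1 - 6 \right)} = - 1014 \left(1 - 6\right) = \left(-1014\right) \left(-5\right) = 5070$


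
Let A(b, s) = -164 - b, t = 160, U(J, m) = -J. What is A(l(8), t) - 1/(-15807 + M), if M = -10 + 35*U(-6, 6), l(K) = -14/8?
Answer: -10128939/62428 ≈ -162.25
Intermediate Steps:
l(K) = -7/4 (l(K) = -14*⅛ = -7/4)
M = 200 (M = -10 + 35*(-1*(-6)) = -10 + 35*6 = -10 + 210 = 200)
A(l(8), t) - 1/(-15807 + M) = (-164 - 1*(-7/4)) - 1/(-15807 + 200) = (-164 + 7/4) - 1/(-15607) = -649/4 - 1*(-1/15607) = -649/4 + 1/15607 = -10128939/62428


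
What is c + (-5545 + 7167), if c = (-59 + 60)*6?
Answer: 1628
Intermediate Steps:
c = 6 (c = 1*6 = 6)
c + (-5545 + 7167) = 6 + (-5545 + 7167) = 6 + 1622 = 1628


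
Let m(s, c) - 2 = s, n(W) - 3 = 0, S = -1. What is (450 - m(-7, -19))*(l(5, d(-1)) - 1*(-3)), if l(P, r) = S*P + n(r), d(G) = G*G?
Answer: 455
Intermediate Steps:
n(W) = 3 (n(W) = 3 + 0 = 3)
m(s, c) = 2 + s
d(G) = G²
l(P, r) = 3 - P (l(P, r) = -P + 3 = 3 - P)
(450 - m(-7, -19))*(l(5, d(-1)) - 1*(-3)) = (450 - (2 - 7))*((3 - 1*5) - 1*(-3)) = (450 - 1*(-5))*((3 - 5) + 3) = (450 + 5)*(-2 + 3) = 455*1 = 455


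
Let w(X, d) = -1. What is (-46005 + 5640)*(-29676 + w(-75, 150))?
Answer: 1197912105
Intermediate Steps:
(-46005 + 5640)*(-29676 + w(-75, 150)) = (-46005 + 5640)*(-29676 - 1) = -40365*(-29677) = 1197912105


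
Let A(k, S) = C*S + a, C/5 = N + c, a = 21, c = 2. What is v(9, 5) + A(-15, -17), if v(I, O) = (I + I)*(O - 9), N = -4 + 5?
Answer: -306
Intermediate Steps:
N = 1
C = 15 (C = 5*(1 + 2) = 5*3 = 15)
A(k, S) = 21 + 15*S (A(k, S) = 15*S + 21 = 21 + 15*S)
v(I, O) = 2*I*(-9 + O) (v(I, O) = (2*I)*(-9 + O) = 2*I*(-9 + O))
v(9, 5) + A(-15, -17) = 2*9*(-9 + 5) + (21 + 15*(-17)) = 2*9*(-4) + (21 - 255) = -72 - 234 = -306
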